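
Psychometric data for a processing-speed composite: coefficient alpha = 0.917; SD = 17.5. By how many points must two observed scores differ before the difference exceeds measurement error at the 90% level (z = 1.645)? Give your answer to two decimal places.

SEM = 17.5000×√(1 − 0.9170) ≈ 5.0417
SE_diff = √2 × SEM ≈ 7.1300
Smallest detectable difference = 1.645×7.1300 ≈ 11.7289

11.73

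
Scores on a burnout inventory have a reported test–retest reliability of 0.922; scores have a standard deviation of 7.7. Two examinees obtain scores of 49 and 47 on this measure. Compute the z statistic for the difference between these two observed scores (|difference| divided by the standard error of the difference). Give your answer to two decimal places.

SEM = 7.7000 · √(1 − 0.9220) = 7.7000 · √0.0780 ≈ 7.7000 · 0.2793 ≈ 2.1505
SE_diff = √2 · SEM ≈ 3.0413
z = |49 − 47| / 3.0413 = 2 / 3.0413 ≈ 0.6576

0.66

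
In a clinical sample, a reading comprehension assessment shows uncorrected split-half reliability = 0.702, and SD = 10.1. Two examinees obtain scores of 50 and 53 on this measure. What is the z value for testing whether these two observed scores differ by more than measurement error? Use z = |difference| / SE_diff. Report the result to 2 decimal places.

0.50

Spearman-Brown: r = 2(0.702) / (1 + 0.702) = 1.404 / 1.702 ≃ 0.825
SEM = 10.100 × √(1 − 0.825) = 10.100 × √0.175 ≃ 10.100 × 0.418 ≃ 4.226
SE_diff = √2 × SEM ≃ 5.977
z = |50 − 53| / 5.977 = 3 / 5.977 ≃ 0.502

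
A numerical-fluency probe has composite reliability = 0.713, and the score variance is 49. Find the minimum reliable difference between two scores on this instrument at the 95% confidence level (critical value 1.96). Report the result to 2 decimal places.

SD = √49 ≈ 7.00000
SEM = 7.00000 × √(1 − 0.71300) = 7.00000 × √0.28700 ≈ 7.00000 × 0.53572 ≈ 3.75007
SE_diff = √2 × SEM ≈ 5.30340
Minimum reliable difference = 1.96 × SE_diff ≈ 1.96 × 5.30340 ≈ 10.39465

10.39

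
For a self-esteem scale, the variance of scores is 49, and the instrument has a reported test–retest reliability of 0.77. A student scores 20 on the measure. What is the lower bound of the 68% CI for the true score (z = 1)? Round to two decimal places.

SD = √49 = 7.000
SEM = 7.000 * √(1 − 0.770) = 7.000 * √0.230 ≈ 7.000 * 0.480 ≈ 3.357
Half-width = 1*3.357 ≈ 3.357
Lower bound: 20 − 3.357 = 16.643

16.64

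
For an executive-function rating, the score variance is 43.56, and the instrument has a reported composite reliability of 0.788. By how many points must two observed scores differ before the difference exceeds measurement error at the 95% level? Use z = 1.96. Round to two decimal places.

8.42

SD = √43.56 ≈ 6.600
SEM = 6.600 * √(1 − 0.788) = 6.600 * √0.212 ≈ 6.600 * 0.460 ≈ 3.039
SE_diff = √2 * SEM ≈ 4.298
Smallest detectable difference = 1.96*4.298 ≈ 8.423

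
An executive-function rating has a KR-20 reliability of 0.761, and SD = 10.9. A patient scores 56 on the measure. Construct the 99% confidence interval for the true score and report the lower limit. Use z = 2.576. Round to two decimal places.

The standard error of measurement is 10.9000×√(1 − 0.7610) ≈ 10.9000×0.4889 ≈ 5.3288.
2.576 × SEM ≈ 13.7269
Lower limit = 56 − 13.7269 ≈ 42.2731

42.27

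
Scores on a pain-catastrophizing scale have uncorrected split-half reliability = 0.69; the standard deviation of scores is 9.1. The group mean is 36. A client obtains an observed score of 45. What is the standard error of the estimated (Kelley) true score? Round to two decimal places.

Spearman-Brown: r = 2(0.69) / (1 + 0.69) = 1.3800 / 1.6900 ≃ 0.8166
SE_est = 9.1000·√[r(1 − r)] ≃ 3.5219

3.52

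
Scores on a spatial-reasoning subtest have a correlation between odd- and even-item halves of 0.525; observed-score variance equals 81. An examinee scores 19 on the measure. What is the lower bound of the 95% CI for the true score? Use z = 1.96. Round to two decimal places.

9.16

SD = √81 ≈ 9.0000
Full-length reliability (Spearman-Brown) = 2(0.525)/(1+0.525) ≈ 0.6885
The standard error of measurement is 9.0000*√(1 − 0.6885) ≈ 9.0000*0.5581 ≈ 5.0229.
1.96 * SEM ≈ 9.8449
Lower limit = 19 − 9.8449 ≈ 9.1551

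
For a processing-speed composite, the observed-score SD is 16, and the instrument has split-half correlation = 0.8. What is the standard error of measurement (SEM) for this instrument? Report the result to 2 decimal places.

5.33

r_full = 2·0.8 / (1 + 0.8) ≈ 0.8889
SEM = 16.0000×√(1 − 0.8889) ≈ 5.3333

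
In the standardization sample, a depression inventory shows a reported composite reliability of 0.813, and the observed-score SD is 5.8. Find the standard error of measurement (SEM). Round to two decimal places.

2.51

SEM = 5.8000·√(1 − 0.8130) ≃ 2.5081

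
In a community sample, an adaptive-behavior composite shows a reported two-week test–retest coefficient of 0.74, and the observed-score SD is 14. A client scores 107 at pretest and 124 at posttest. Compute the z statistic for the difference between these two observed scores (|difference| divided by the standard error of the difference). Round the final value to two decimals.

SEM = 14.0000 * √(1 − 0.7400) = 14.0000 * √0.2600 ≃ 14.0000 * 0.5099 ≃ 7.1386
SE_diff = √2 * SEM ≃ 10.0955
z = |107 − 124| / 10.0955 = 17 / 10.0955 ≃ 1.6839

1.68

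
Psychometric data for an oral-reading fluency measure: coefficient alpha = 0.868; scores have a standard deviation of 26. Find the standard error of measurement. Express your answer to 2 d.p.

SEM = 26.000 · √(1 − 0.868) = 26.000 · √0.132 ≈ 26.000 · 0.363 ≈ 9.446

9.45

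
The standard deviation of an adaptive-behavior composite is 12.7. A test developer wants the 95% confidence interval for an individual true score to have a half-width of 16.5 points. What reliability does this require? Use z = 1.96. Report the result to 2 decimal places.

0.56

SEM needed = half-width / z = 16.5/1.96 ≈ 8.4184
Required reliability = 1 − (SEM/SD)² = 1 − 0.4394 ≈ 0.5606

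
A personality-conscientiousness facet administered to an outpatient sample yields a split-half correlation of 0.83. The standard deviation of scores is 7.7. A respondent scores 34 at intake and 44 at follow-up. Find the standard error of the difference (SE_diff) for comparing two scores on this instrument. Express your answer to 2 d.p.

3.32

r_full = 2·0.83 / (1 + 0.83) ≃ 0.907
SEM = 7.700·√(1 − 0.907) ≃ 2.347
Standard error of the difference = 2.347·√2 ≃ 3.319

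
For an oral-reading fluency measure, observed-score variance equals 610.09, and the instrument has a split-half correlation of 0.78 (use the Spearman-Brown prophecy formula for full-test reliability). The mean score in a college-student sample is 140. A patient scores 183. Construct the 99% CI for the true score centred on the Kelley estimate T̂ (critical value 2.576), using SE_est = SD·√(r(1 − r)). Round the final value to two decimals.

[156.74, 198.63]

SD = √610.09 ≃ 24.700
Spearman-Brown: r = 2(0.78) / (1 + 0.78) = 1.560 / 1.780 ≃ 0.876
T̂ = 0.876(183) + 0.124(140) ≃ 177.685
SE_est = SD × √(r(1 − r)) = 24.700 × √0.108 ≃ 24.700 × 0.329 ≃ 8.129
CI = 177.685 ± 2.576 × 8.129 → [156.744, 198.626]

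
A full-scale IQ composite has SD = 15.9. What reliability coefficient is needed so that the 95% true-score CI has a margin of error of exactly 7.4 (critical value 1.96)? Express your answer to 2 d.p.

0.94

Required SEM = 7.4 / 1.96 ≈ 3.7755
r = 1 − (3.7755/15.9)² ≈ 1 − 0.0564 ≈ 0.9436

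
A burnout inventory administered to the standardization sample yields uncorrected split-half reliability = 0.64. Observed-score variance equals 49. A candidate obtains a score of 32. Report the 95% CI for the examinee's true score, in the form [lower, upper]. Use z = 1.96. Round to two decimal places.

[25.57, 38.43]

SD = √49 ≈ 7.0000
Full-length reliability (Spearman-Brown) = 2(0.64)/(1+0.64) ≈ 0.7805
The standard error of measurement is 7.0000·√(1 − 0.7805) ≈ 7.0000·0.4685 ≈ 3.2796.
Margin = 1.96 · 3.2796 ≈ 6.4281
95% CI: 32 ± 6.4281 = [25.5719, 38.4281]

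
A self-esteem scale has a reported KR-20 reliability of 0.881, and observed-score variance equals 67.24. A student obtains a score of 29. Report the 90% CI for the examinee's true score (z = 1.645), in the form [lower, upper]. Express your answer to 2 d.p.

[24.35, 33.65]

SD = √67.24 = 8.2000
The standard error of measurement is 8.2000×√(1 − 0.8810) ≈ 8.2000×0.3450 ≈ 2.8287.
1.645 × SEM ≈ 4.6532
CI = 29 ± 4.6532 → [24.3468, 33.6532]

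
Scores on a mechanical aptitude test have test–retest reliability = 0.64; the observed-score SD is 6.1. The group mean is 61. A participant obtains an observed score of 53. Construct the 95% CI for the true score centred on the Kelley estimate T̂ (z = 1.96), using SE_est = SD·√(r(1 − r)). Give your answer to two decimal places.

T̂ = r·X + (1 − r)·M = 0.64000×53 + 0.36000×61 = 33.92000 + 21.96000 ≈ 55.88000
SE_est = 6.10000×√(0.64000×0.36000) ≈ 2.92800
95% CI: 55.88000 ± 5.73888 ≈ (50.14112, 61.61888)

[50.14, 61.62]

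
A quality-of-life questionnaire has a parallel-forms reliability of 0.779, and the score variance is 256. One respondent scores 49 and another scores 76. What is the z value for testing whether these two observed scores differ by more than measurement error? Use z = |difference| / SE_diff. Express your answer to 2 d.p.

σ = 256^(1/2) = 16.000
SEM = 16.000 × √(1 − 0.779) = 16.000 × √0.221 ≈ 16.000 × 0.470 ≈ 7.522
SE_diff = √2 × SEM ≈ 10.637
z = |49 − 76| / 10.637 = 27 / 10.637 ≈ 2.538

2.54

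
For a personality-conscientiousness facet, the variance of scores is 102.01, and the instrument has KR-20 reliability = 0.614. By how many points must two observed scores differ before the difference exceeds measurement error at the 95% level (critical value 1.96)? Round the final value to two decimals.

17.39

σ = 102.01^(1/2) = 10.10000
SEM = 10.10000 × √(1 − 0.61400) = 10.10000 × √0.38600 ≃ 10.10000 × 0.62129 ≃ 6.27502
Standard error of the difference = 6.27502·√2 ≃ 8.87422
Smallest detectable difference = 1.96×8.87422 ≃ 17.39346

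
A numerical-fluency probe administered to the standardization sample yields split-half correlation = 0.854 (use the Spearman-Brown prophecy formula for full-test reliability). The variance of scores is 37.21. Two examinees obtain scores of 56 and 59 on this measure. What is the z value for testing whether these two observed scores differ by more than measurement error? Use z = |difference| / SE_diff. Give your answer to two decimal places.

SD = √37.21 = 6.1000
Spearman-Brown: r = 2(0.854) / (1 + 0.854) = 1.7080 / 1.8540 ≈ 0.9213
SEM = 6.1000*√(1 − 0.9213) ≈ 1.7118
SE_diff = SEM * √2 ≈ 1.7118 * 1.4142 ≈ 2.4208
z = 3 / 2.4208 ≈ 1.2392

1.24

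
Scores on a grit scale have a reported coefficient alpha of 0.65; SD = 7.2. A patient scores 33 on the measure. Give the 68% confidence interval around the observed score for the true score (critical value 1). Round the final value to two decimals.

[28.74, 37.26]

SEM = 7.2000*√(1 − 0.6500) ≈ 4.2596
Margin = 1 * 4.2596 ≈ 4.2596
Interval: (28.7404, 37.2596)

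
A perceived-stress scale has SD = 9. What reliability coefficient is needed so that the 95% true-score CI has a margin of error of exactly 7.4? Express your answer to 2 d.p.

0.82

Required SEM = 7.4 / 1.96 ≃ 3.77551
r = 1 − (SEM / SD)² = 1 − (3.77551 / 9)² ≃ 1 − 0.17598 ≃ 0.82402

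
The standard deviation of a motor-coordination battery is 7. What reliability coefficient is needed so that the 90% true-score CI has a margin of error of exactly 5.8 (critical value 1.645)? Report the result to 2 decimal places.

0.75

SEM needed = half-width / z = 5.8/1.645 ≈ 3.526
Required reliability = 1 − (SEM/SD)² = 1 − 0.254 ≈ 0.746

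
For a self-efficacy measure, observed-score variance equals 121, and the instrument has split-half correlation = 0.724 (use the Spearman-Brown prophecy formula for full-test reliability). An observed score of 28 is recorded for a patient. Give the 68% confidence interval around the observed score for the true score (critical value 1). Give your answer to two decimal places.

[23.60, 32.40]

SD = √121 ≈ 11.000
Full-length reliability (Spearman-Brown) = 2(0.724)/(1+0.724) ≈ 0.840
SEM = 11.000 * √(1 − 0.840) = 11.000 * √0.160 ≈ 11.000 * 0.400 ≈ 4.401
Margin = 1 * 4.401 ≈ 4.401
CI = 28 ± 4.401 → [23.599, 32.401]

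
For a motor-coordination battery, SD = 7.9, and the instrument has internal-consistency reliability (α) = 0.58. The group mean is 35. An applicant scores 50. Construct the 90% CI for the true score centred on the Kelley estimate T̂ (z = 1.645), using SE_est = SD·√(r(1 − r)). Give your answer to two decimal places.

T̂ = r·X + (1 − r)·M = 0.5800*50 + 0.4200*35 = 29.0000 + 14.7000 ≈ 43.7000
SE_est = SD * √(r(1 − r)) = 7.9000 * √0.2436 ≈ 7.9000 * 0.4936 ≈ 3.8991
CI = 43.7000 ± 1.645 * 3.8991 → [37.2860, 50.1140]

[37.29, 50.11]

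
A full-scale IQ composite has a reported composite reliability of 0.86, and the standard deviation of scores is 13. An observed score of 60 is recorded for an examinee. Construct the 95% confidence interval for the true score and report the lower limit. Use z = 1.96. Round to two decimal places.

50.47

SEM = 13.0000 × √(1 − 0.8600) = 13.0000 × √0.1400 ≈ 13.0000 × 0.3742 ≈ 4.8642
Half-width = 1.96×4.8642 ≈ 9.5337
Lower limit = 60 − 9.5337 ≈ 50.4663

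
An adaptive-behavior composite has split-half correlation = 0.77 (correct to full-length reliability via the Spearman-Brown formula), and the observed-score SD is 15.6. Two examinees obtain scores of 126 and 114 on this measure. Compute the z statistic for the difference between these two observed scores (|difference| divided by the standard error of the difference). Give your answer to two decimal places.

Spearman-Brown: r = 2(0.77) / (1 + 0.77) = 1.54000 / 1.77000 ≈ 0.87006
SEM = 15.60000 · √(1 − 0.87006) = 15.60000 · √0.12994 ≈ 15.60000 · 0.36048 ≈ 5.62344
SE_diff = SEM · √2 ≈ 5.62344 · 1.41421 ≈ 7.95274
z = |126 − 114| / 7.95274 = 12 / 7.95274 ≈ 1.50891

1.51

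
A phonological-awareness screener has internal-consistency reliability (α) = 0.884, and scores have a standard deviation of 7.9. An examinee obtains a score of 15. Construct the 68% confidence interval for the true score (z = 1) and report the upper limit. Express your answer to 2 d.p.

SEM = 7.9000×√(1 − 0.8840) ≈ 2.6906
Half-width = 1×2.6906 ≈ 2.6906
Upper limit = 15 + 2.6906 ≈ 17.6906

17.69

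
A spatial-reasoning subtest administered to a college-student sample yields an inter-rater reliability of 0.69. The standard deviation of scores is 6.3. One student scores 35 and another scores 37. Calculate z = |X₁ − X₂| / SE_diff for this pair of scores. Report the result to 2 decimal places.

0.40

The standard error of measurement is 6.3000×√(1 − 0.6900) ≈ 6.3000×0.5568 ≈ 3.5077.
Standard error of the difference = 3.5077·√2 ≈ 4.9606
z = |35 − 37| / 4.9606 = 2 / 4.9606 ≈ 0.4032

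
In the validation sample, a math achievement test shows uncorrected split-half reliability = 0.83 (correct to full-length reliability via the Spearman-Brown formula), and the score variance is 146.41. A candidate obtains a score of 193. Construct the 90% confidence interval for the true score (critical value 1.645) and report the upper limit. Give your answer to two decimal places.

199.07

SD = √146.41 ≈ 12.10000
Full-length reliability (Spearman-Brown) = 2(0.83)/(1+0.83) ≈ 0.90710
SEM = 12.10000 * √(1 − 0.90710) = 12.10000 * √0.09290 ≈ 12.10000 * 0.30479 ≈ 3.68794
Half-width = 1.645*3.68794 ≈ 6.06667
Upper limit = 193 + 6.06667 ≈ 199.06667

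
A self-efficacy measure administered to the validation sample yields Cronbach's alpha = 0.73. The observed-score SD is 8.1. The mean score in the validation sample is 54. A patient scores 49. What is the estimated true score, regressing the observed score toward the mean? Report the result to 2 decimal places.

Estimated true score = 0.730*49 + (1 − 0.730)*54 ≃ 50.350

50.35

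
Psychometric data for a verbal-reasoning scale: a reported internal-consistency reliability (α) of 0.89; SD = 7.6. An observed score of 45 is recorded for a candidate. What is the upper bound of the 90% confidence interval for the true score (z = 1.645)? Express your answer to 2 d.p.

49.15

SEM = 7.600 * √(1 − 0.890) = 7.600 * √0.110 ≈ 7.600 * 0.332 ≈ 2.521
Half-width = 1.645*2.521 ≈ 4.146
Upper bound: 45 + 4.146 = 49.146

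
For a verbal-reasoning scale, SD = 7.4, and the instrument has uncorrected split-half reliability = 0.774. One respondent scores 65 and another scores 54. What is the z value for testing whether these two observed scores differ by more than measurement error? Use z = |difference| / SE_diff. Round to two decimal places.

Spearman-Brown: r = 2(0.774) / (1 + 0.774) = 1.5480 / 1.7740 ≈ 0.8726
SEM = 7.4000*√(1 − 0.8726) ≈ 2.6412
Standard error of the difference = 2.6412·√2 ≈ 3.7353
z = 11 / 3.7353 ≈ 2.9449

2.94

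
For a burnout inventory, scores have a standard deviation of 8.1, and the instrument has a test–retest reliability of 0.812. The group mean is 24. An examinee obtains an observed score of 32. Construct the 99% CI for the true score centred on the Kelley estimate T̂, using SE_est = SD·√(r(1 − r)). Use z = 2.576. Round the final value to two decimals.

[22.34, 38.65]

Estimated true score = 0.8120*32 + (1 − 0.8120)*24 ≃ 30.4960
SE_est = 8.1000·√[r(1 − r)] ≃ 3.1648
CI = 30.4960 ± 2.576 * 3.1648 → [22.3436, 38.6484]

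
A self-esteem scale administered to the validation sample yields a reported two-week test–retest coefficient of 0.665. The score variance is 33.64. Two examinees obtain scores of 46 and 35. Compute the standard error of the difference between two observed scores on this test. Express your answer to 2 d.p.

4.75

σ = 33.64^(1/2) = 5.8000
The standard error of measurement is 5.8000×√(1 − 0.6650) ≈ 5.8000×0.5788 ≈ 3.3570.
Standard error of the difference = 3.3570·√2 ≈ 4.7475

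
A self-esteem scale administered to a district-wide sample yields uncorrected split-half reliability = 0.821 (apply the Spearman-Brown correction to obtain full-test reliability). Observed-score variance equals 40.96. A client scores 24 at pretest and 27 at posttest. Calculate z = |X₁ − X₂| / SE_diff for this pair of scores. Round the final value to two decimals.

SD = √40.96 ≃ 6.40000
Spearman-Brown: r = 2(0.821) / (1 + 0.821) = 1.64200 / 1.82100 ≃ 0.90170
The standard error of measurement is 6.40000·√(1 − 0.90170) ≃ 6.40000·0.31352 ≃ 2.00656.
Standard error of the difference = 2.00656·√2 ≃ 2.83770
z = 3 / 2.83770 ≃ 1.05719

1.06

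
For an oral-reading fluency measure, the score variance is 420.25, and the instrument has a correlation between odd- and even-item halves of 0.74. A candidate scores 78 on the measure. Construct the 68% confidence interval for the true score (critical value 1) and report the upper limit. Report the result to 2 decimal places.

SD = √420.25 = 20.500
Spearman-Brown: r = 2(0.74) / (1 + 0.74) = 1.480 / 1.740 ≈ 0.851
The standard error of measurement is 20.500×√(1 − 0.851) ≈ 20.500×0.387 ≈ 7.924.
Margin = 1 × 7.924 ≈ 7.924
Upper bound: 78 + 7.924 = 85.924

85.92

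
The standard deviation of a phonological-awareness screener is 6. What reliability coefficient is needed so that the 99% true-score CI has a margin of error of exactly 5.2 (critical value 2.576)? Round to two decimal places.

SEM needed = half-width / z = 5.2/2.576 ≈ 2.0186
Required reliability = 1 − (SEM/SD)² = 1 − 0.1132 ≈ 0.8868

0.89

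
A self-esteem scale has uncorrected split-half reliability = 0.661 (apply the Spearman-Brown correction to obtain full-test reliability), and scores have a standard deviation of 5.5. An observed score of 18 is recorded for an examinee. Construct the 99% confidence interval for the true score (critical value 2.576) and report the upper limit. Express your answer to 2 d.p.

Full-length reliability (Spearman-Brown) = 2(0.661)/(1+0.661) ≃ 0.7959
SEM = 5.5000 · √(1 − 0.7959) = 5.5000 · √0.2041 ≃ 5.5000 · 0.4518 ≃ 2.4847
2.576 · SEM ≃ 6.4006
Upper bound: 18 + 6.4006 = 24.4006

24.40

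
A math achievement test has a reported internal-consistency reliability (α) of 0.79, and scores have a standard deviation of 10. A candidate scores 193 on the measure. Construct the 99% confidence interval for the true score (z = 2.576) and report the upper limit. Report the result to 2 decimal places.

204.80

The standard error of measurement is 10.0000*√(1 − 0.7900) ≈ 10.0000*0.4583 ≈ 4.5826.
2.576 * SEM ≈ 11.8047
Upper limit = 193 + 11.8047 ≈ 204.8047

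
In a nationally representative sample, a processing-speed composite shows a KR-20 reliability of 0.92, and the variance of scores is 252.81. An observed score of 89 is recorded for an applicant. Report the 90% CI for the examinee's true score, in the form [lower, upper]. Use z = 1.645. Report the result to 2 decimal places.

σ = 252.81^(1/2) = 15.900
SEM = 15.900 * √(1 − 0.920) = 15.900 * √0.080 ≈ 15.900 * 0.283 ≈ 4.497
Margin = 1.645 * 4.497 ≈ 7.398
Interval: (81.602, 96.398)

[81.60, 96.40]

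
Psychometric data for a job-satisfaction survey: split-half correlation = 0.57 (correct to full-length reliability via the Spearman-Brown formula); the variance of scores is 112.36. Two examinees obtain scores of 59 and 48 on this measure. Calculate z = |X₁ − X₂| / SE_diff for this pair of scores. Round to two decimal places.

SD = √112.36 ≈ 10.60000
Spearman-Brown: r = 2(0.57) / (1 + 0.57) = 1.14000 / 1.57000 ≈ 0.72611
SEM = 10.60000 × √(1 − 0.72611) = 10.60000 × √0.27389 ≈ 10.60000 × 0.52334 ≈ 5.54741
SE_diff = SEM × √2 ≈ 5.54741 × 1.41421 ≈ 7.84522
z = |59 − 48| / 7.84522 = 11 / 7.84522 ≈ 1.40213

1.40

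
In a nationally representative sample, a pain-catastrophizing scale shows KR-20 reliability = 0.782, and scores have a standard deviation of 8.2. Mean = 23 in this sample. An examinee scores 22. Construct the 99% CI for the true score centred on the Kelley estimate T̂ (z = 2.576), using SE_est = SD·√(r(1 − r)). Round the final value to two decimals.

Estimated true score = 0.7820·22 + (1 − 0.7820)·23 ≈ 22.2180
SE_est = 8.2000·√[r(1 − r)] ≈ 3.3857
CI = 22.2180 ± 2.576 · 3.3857 → [13.4965, 30.9395]

[13.50, 30.94]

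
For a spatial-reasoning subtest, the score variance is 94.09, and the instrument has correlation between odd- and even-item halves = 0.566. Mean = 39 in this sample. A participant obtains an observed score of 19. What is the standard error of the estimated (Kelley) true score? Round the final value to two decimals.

SD = √94.09 = 9.7000
Spearman-Brown: r = 2(0.566) / (1 + 0.566) = 1.1320 / 1.5660 ≈ 0.7229
SE_est = SD × √(r(1 − r)) = 9.7000 × √0.2003 ≈ 9.7000 × 0.4476 ≈ 4.3416

4.34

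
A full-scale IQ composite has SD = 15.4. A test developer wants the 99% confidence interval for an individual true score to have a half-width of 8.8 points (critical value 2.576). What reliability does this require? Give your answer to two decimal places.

0.95

SEM needed = half-width / z = 8.8/2.576 ≃ 3.41615
Required reliability = 1 − (SEM/SD)² = 1 − 0.04921 ≃ 0.95079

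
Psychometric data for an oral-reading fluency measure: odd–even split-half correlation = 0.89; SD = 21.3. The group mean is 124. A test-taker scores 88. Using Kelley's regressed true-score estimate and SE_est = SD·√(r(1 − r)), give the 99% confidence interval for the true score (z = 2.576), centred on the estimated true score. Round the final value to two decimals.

r_full = 2·0.89 / (1 + 0.89) ≃ 0.9418
T̂ = r·X + (1 − r)·M = 0.9418·88 + 0.0582·124 ≃ 82.8783 + 7.2169 ≃ 90.0952
SE_est = SD · √(r(1 − r)) = 21.3000 · √0.0548 ≃ 21.3000 · 0.2341 ≃ 4.9868
CI = 90.0952 ± 2.576 · 4.9868 → [77.2492, 102.9413]

[77.25, 102.94]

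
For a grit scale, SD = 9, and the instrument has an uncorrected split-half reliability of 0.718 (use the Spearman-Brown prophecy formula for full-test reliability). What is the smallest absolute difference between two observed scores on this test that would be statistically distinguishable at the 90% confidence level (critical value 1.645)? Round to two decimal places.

8.48

Full-length reliability (Spearman-Brown) = 2(0.718)/(1+0.718) ≈ 0.8359
The standard error of measurement is 9.0000·√(1 − 0.8359) ≈ 9.0000·0.4051 ≈ 3.6463.
SE_diff = SEM · √2 ≈ 3.6463 · 1.4142 ≈ 5.1567
Smallest detectable difference = 1.645·5.1567 ≈ 8.4827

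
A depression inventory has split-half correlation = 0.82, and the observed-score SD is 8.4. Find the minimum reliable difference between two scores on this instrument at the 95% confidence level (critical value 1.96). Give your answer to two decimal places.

7.32

Spearman-Brown: r = 2(0.82) / (1 + 0.82) = 1.6400 / 1.8200 ≈ 0.9011
SEM = 8.4000 × √(1 − 0.9011) = 8.4000 × √0.0989 ≈ 8.4000 × 0.3145 ≈ 2.6417
SE_diff = √2 × SEM ≈ 3.7359
Minimum reliable difference = 1.96 × SE_diff ≈ 1.96 × 3.7359 ≈ 7.3224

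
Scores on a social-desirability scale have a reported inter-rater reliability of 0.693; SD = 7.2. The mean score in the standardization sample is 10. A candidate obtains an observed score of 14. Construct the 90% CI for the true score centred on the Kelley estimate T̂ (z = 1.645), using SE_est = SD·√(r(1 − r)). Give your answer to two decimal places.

[7.31, 18.24]

T̂ = 0.693(14) + 0.307(10) ≃ 12.772
SE_est = SD * √(r(1 − r)) = 7.200 * √0.213 ≃ 7.200 * 0.461 ≃ 3.321
CI = 12.772 ± 1.645 * 3.321 → [7.309, 18.235]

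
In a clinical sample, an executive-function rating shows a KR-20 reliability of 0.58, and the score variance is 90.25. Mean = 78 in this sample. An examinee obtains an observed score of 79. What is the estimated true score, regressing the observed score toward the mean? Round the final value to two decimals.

78.58

T̂ = r·X + (1 − r)·M = 0.5800·79 + 0.4200·78 = 45.8200 + 32.7600 ≈ 78.5800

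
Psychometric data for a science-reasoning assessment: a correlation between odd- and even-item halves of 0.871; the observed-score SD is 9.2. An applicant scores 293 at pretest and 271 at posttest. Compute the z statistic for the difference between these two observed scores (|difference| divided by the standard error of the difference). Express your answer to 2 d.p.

6.44

Full-length reliability (Spearman-Brown) = 2(0.871)/(1+0.871) ≈ 0.9311
SEM = 9.2000·√(1 − 0.9311) ≈ 2.4157
Standard error of the difference = 2.4157·√2 ≈ 3.4163
z = |293 − 271| / 3.4163 = 22 / 3.4163 ≈ 6.4396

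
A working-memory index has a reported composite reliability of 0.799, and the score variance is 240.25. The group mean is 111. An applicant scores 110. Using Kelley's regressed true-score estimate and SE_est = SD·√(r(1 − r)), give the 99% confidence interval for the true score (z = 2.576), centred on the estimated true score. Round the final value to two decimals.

[94.20, 126.20]

SD = √240.25 ≃ 15.500
Estimated true score = 0.799×110 + (1 − 0.799)×111 ≃ 110.201
SE_est = 15.500·√[r(1 − r)] ≃ 6.212
99% CI: 110.201 ± 16.001 ≃ (94.200, 126.202)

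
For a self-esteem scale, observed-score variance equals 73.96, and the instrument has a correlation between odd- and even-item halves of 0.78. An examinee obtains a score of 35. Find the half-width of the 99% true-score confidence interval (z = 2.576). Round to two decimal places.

7.79

SD = √73.96 = 8.60000
Full-length reliability (Spearman-Brown) = 2(0.78)/(1+0.78) ≈ 0.87640
SEM = 8.60000×√(1 − 0.87640) ≈ 3.02343
Margin = 2.576 × 3.02343 ≈ 7.78835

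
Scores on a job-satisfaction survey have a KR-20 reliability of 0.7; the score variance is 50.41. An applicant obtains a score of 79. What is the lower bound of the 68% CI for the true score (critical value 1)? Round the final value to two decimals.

75.11

σ = 50.41^(1/2) = 7.1000
SEM = 7.1000·√(1 − 0.7000) ≈ 3.8888
Half-width = 1·3.8888 ≈ 3.8888
Lower bound: 79 − 3.8888 = 75.1112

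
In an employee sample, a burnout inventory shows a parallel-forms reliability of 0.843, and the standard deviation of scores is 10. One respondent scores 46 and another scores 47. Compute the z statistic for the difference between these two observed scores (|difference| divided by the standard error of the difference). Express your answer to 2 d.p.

0.18

The standard error of measurement is 10.0000*√(1 − 0.8430) ≈ 10.0000*0.3962 ≈ 3.9623.
Standard error of the difference = 3.9623·√2 ≈ 5.6036
z = 1 / 5.6036 ≈ 0.1785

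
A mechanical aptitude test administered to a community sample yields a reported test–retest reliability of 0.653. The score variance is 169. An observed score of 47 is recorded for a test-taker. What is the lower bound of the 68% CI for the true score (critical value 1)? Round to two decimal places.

σ = 169^(1/2) = 13.00000
SEM = 13.00000 · √(1 − 0.65300) = 13.00000 · √0.34700 ≈ 13.00000 · 0.58907 ≈ 7.65787
Half-width = 1·7.65787 ≈ 7.65787
Lower limit = 47 − 7.65787 ≈ 39.34213

39.34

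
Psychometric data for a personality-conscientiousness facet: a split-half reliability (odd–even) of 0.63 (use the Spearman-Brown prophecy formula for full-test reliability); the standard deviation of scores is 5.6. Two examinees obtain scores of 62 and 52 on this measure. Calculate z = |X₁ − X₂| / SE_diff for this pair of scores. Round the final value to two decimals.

r_full = 2·0.63 / (1 + 0.63) ≈ 0.773
SEM = 5.600×√(1 − 0.773) ≈ 2.668
Standard error of the difference = 2.668·√2 ≈ 3.773
z = |62 − 52| / 3.773 = 10 / 3.773 ≈ 2.650

2.65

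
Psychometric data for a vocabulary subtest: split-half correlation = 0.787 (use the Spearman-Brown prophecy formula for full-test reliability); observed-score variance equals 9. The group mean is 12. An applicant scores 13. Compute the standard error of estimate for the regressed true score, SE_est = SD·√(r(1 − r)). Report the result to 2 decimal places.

0.97

SD = √9 = 3.000
Spearman-Brown: r = 2(0.787) / (1 + 0.787) = 1.574 / 1.787 ≈ 0.881
SE_est = SD × √(r(1 − r)) = 3.000 × √0.105 ≈ 3.000 × 0.324 ≈ 0.972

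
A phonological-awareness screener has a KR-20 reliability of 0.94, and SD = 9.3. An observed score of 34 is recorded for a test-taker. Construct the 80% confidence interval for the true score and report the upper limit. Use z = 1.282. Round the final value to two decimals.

SEM = 9.300*√(1 − 0.940) ≃ 2.278
Margin = 1.282 * 2.278 ≃ 2.920
Upper limit = 34 + 2.920 ≃ 36.920

36.92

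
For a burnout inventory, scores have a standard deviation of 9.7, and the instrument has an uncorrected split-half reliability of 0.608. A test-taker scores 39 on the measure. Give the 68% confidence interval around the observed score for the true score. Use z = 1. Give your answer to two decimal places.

Full-length reliability (Spearman-Brown) = 2(0.608)/(1+0.608) ≈ 0.756
The standard error of measurement is 9.700×√(1 − 0.756) ≈ 9.700×0.494 ≈ 4.789.
Half-width = 1×4.789 ≈ 4.789
CI = 39 ± 4.789 → [34.211, 43.789]

[34.21, 43.79]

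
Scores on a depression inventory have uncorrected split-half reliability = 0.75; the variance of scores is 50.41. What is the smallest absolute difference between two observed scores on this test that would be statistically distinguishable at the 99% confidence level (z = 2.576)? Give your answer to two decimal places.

σ = 50.41^(1/2) = 7.1000
r_full = 2·0.75 / (1 + 0.75) ≈ 0.8571
The standard error of measurement is 7.1000·√(1 − 0.8571) ≈ 7.1000·0.3780 ≈ 2.6835.
SE_diff = SEM · √2 ≈ 2.6835 · 1.4142 ≈ 3.7951
Minimum reliable difference = 2.576 · SE_diff ≈ 2.576 · 3.7951 ≈ 9.7762

9.78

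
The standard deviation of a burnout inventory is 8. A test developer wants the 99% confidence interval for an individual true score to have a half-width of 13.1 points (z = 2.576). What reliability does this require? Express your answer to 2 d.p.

0.60

Required SEM = 13.1 / 2.576 ≈ 5.0854
r = 1 − (5.0854/8)² ≈ 1 − 0.4041 ≈ 0.5959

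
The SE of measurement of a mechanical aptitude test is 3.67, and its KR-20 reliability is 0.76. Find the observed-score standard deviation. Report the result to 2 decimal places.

7.49

SD = 3.67 / √(1 − 0.76) ≈ 7.491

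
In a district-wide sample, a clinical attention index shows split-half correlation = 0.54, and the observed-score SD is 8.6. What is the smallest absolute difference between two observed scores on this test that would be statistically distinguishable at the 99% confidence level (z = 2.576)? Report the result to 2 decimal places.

Full-length reliability (Spearman-Brown) = 2(0.54)/(1+0.54) ≃ 0.701
SEM = 8.600 × √(1 − 0.701) = 8.600 × √0.299 ≃ 8.600 × 0.547 ≃ 4.700
Standard error of the difference = 4.700·√2 ≃ 6.647
Minimum reliable difference = 2.576 × SE_diff ≃ 2.576 × 6.647 ≃ 17.123

17.12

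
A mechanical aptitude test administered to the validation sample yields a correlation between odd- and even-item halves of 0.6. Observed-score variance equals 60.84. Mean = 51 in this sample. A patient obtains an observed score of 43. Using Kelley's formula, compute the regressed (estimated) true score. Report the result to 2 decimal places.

Spearman-Brown: r = 2(0.6) / (1 + 0.6) = 1.2000 / 1.6000 ≃ 0.7500
T̂ = 0.7500(43) + 0.2500(51) ≃ 45.0000

45.00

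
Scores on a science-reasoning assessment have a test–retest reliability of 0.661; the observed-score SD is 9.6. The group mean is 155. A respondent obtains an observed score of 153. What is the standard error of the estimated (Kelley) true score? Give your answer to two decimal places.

SE_est = 9.6000×√(0.6610×0.3390) ≈ 4.5444

4.54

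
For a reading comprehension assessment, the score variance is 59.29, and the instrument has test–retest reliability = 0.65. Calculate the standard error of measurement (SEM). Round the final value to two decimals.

4.56

SD = √59.29 ≈ 7.7000
SEM = 7.7000*√(1 − 0.6500) ≈ 4.5554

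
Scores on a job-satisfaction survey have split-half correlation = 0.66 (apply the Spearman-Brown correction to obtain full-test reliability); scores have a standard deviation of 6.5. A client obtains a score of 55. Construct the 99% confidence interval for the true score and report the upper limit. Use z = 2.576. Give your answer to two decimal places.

Spearman-Brown: r = 2(0.66) / (1 + 0.66) = 1.32000 / 1.66000 ≃ 0.79518
SEM = 6.50000 × √(1 − 0.79518) = 6.50000 × √0.20482 ≃ 6.50000 × 0.45257 ≃ 2.94170
Margin = 2.576 × 2.94170 ≃ 7.57783
Upper limit = 55 + 7.57783 ≃ 62.57783

62.58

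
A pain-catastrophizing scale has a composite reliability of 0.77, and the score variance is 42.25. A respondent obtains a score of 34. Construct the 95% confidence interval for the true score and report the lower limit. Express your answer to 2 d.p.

27.89

σ = 42.25^(1/2) = 6.5000
SEM = 6.5000 × √(1 − 0.7700) = 6.5000 × √0.2300 ≈ 6.5000 × 0.4796 ≈ 3.1173
Half-width = 1.96×3.1173 ≈ 6.1099
Lower limit = 34 − 6.1099 ≈ 27.8901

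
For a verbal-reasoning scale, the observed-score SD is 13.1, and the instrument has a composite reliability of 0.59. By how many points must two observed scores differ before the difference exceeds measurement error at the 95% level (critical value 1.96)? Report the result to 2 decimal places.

23.25

The standard error of measurement is 13.100×√(1 − 0.590) ≈ 13.100×0.640 ≈ 8.388.
SE_diff = SEM × √2 ≈ 8.388 × 1.414 ≈ 11.863
Minimum reliable difference = 1.96 × SE_diff ≈ 1.96 × 11.863 ≈ 23.251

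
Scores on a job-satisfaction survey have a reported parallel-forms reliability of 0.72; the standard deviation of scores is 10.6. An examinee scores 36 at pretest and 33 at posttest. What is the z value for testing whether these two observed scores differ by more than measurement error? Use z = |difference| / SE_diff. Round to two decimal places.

0.38

The standard error of measurement is 10.600·√(1 − 0.720) ≃ 10.600·0.529 ≃ 5.609.
SE_diff = √2 · SEM ≃ 7.932
z = 3 / 7.932 ≃ 0.378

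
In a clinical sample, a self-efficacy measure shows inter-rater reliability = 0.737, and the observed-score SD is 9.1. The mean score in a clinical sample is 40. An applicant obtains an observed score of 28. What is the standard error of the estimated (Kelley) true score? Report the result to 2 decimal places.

4.01

SE_est = SD × √(r(1 − r)) = 9.1000 × √0.1938 ≈ 9.1000 × 0.4403 ≈ 4.0064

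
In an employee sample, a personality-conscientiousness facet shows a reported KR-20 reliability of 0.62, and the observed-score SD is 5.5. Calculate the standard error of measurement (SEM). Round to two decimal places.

SEM = 5.5000×√(1 − 0.6200) ≈ 3.3904

3.39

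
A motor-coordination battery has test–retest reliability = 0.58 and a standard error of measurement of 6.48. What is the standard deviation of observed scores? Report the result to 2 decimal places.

10.00

SD = 6.48 / √(1 − 0.58) ≈ 9.99886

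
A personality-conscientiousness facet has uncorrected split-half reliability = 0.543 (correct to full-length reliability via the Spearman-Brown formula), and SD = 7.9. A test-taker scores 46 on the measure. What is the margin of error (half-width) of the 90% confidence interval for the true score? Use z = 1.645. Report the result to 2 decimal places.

Spearman-Brown: r = 2(0.543) / (1 + 0.543) = 1.086 / 1.543 ≈ 0.704
The standard error of measurement is 7.900*√(1 − 0.704) ≈ 7.900*0.544 ≈ 4.299.
1.645 * SEM ≈ 7.072

7.07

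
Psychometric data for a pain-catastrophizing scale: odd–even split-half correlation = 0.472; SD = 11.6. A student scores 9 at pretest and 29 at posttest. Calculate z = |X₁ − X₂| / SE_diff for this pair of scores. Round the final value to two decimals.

r_full = 2·0.472 / (1 + 0.472) ≈ 0.64130
SEM = 11.60000 · √(1 − 0.64130) = 11.60000 · √0.35870 ≈ 11.60000 · 0.59891 ≈ 6.94738
SE_diff = √2 · SEM ≈ 9.82508
z = 20 / 9.82508 ≈ 2.03561

2.04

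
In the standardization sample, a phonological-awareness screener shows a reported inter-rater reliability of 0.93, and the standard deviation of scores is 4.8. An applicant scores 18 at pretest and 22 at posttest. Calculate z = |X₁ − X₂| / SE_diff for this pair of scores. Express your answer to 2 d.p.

SEM = 4.800 · √(1 − 0.930) = 4.800 · √0.070 ≈ 4.800 · 0.265 ≈ 1.270
SE_diff = √2 · SEM ≈ 1.796
z = |18 − 22| / 1.796 = 4 / 1.796 ≈ 2.227

2.23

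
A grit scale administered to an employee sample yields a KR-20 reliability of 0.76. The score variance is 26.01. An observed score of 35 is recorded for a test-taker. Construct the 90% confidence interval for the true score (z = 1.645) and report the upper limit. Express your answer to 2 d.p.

SD = √26.01 = 5.1000
SEM = 5.1000·√(1 − 0.7600) ≃ 2.4985
Half-width = 1.645·2.4985 ≃ 4.1100
Upper limit = 35 + 4.1100 ≃ 39.1100

39.11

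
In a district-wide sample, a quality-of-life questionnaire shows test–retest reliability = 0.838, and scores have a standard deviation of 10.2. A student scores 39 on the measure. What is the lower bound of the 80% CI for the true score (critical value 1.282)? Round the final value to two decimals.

33.74

SEM = 10.2000 * √(1 − 0.8380) = 10.2000 * √0.1620 ≈ 10.2000 * 0.4025 ≈ 4.1054
1.282 * SEM ≈ 5.2631
Lower limit = 39 − 5.2631 ≈ 33.7369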